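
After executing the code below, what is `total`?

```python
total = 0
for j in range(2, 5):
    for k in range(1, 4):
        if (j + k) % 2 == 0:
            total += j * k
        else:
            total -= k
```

14

j=2,k=1: odd sum, total = 0-1 = -1
j=2,k=2: even sum, total = (-1)+4 = 3
j=2,k=3: odd sum, total = 3-3 = 0
j=3,k=1: even sum, total = 0+3 = 3
j=3,k=2: odd sum, total = 3-2 = 1
j=3,k=3: even sum, total = 1+9 = 10
j=4,k=1: odd sum, total = 10-1 = 9
j=4,k=2: even sum, total = 9+8 = 17
j=4,k=3: odd sum, total = 17-3 = 14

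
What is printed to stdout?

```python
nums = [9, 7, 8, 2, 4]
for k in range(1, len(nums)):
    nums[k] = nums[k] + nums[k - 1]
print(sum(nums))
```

105

k=1: nums[1] = 7+9 = 16 → [9, 16, 8, 2, 4]
k=2: nums[2] = 8+16 = 24 → [9, 16, 24, 2, 4]
k=3: nums[3] = 2+24 = 26 → [9, 16, 24, 26, 4]
k=4: nums[4] = 4+26 = 30 → [9, 16, 24, 26, 30]
sum = 105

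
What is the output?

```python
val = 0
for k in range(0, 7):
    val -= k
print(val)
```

k=0: val = 0-0 = 0
k=1: val = 0-1 = -1
k=2: val = (-1)-2 = -3
k=3: val = (-3)-3 = -6
k=4: val = (-6)-4 = -10
k=5: val = (-10)-5 = -15
k=6: val = (-15)-6 = -21

-21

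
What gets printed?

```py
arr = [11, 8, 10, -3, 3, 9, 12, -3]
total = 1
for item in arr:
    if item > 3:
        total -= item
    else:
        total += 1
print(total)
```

-46

item=11: >3, total = 1-11 = -10
item=8: >3, total = (-10)-8 = -18
item=10: >3, total = (-18)-10 = -28
item=-3: not >3, total = (-28)+1 = -27
item=3: not >3, total = (-27)+1 = -26
item=9: >3, total = (-26)-9 = -35
item=12: >3, total = (-35)-12 = -47
item=-3: not >3, total = (-47)+1 = -46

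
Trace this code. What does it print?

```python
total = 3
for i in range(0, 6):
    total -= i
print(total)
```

i=0: total = 3-0 = 3
i=1: total = 3-1 = 2
i=2: total = 2-2 = 0
i=3: total = 0-3 = -3
i=4: total = (-3)-4 = -7
i=5: total = (-7)-5 = -12

-12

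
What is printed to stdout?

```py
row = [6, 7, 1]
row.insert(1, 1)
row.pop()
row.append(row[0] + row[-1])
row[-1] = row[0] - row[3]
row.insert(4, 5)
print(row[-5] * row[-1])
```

insert 1 at 1 → [6, 1, 7, 1]
pop() removes 1 → [6, 1, 7]
append row[0]+row[-1] = 6+7 = 13 → [6, 1, 7, 13]
row[-1] = row[0]-row[3] = 6-13 = -7 → [6, 1, 7, -7]
insert 5 at 4 → [6, 1, 7, -7, 5]
row[-5]*row[-1] = 6*5 = 30

30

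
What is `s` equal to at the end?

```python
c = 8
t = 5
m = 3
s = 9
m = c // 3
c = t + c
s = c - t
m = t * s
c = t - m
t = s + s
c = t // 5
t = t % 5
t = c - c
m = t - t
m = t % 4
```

8

m = 8//3 = 2
c = 5+8 = 13
s = 13-5 = 8
m = 5*8 = 40
c = 5-40 = -35
t = 8+8 = 16
c = 16//5 = 3
t = 16%5 = 1
t = 3-3 = 0
m = 0-0 = 0
m = 0%4 = 0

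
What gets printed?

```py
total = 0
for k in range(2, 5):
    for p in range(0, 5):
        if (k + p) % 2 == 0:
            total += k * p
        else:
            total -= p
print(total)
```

k=2,p=0: even sum, total = 0+0 = 0
k=2,p=1: odd sum, total = 0-1 = -1
k=2,p=2: even sum, total = (-1)+4 = 3
k=2,p=3: odd sum, total = 3-3 = 0
k=2,p=4: even sum, total = 0+8 = 8
k=3,p=0: odd sum, total = 8-0 = 8
k=3,p=1: even sum, total = 8+3 = 11
k=3,p=2: odd sum, total = 11-2 = 9
k=3,p=3: even sum, total = 9+9 = 18
k=3,p=4: odd sum, total = 18-4 = 14
k=4,p=0: even sum, total = 14+0 = 14
k=4,p=1: odd sum, total = 14-1 = 13
k=4,p=2: even sum, total = 13+8 = 21
k=4,p=3: odd sum, total = 21-3 = 18
k=4,p=4: even sum, total = 18+16 = 34

34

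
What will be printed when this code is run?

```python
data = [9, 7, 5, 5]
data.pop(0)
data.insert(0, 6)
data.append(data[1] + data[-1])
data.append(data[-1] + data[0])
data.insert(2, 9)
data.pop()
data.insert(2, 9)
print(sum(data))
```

53

pop(0) removes 9 → [7, 5, 5]
insert 6 at 0 → [6, 7, 5, 5]
append data[1]+data[-1] = 7+5 = 12 → [6, 7, 5, 5, 12]
append data[-1]+data[0] = 12+6 = 18 → [6, 7, 5, 5, 12, 18]
insert 9 at 2 → [6, 7, 9, 5, 5, 12, 18]
pop() removes 18 → [6, 7, 9, 5, 5, 12]
insert 9 at 2 → [6, 7, 9, 9, 5, 5, 12]
sum = 53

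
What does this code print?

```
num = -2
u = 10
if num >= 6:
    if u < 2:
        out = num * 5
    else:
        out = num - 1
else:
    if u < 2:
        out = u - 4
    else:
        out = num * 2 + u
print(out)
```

6

num=-2, u=10
num >= 6 is False; u < 2 is False
→ out = num * 2 + u = 6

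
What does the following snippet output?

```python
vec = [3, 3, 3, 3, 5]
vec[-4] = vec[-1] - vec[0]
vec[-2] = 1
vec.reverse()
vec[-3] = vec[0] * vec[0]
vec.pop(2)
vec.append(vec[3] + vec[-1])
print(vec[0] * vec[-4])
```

vec[-4] = vec[-1]-vec[0] = 5-3 = 2 → [3, 2, 3, 3, 5]
vec[-2] = 1 → [3, 2, 3, 1, 5]
reverse → [5, 1, 3, 2, 3]
vec[-3] = vec[0]*vec[0] = 5*5 = 25 → [5, 1, 25, 2, 3]
pop(2) removes 25 → [5, 1, 2, 3]
append vec[3]+vec[-1] = 3+3 = 6 → [5, 1, 2, 3, 6]
vec[0]*vec[-4] = 5*1 = 5

5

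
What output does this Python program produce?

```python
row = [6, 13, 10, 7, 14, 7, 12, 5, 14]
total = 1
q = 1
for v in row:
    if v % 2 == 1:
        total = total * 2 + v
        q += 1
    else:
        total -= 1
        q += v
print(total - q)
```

v=6: not odd, total = 1-1 = 0; q=7
v=13: odd, total = 0*2+13 = 13; q=8
v=10: not odd, total = 13-1 = 12; q=18
v=7: odd, total = 12*2+7 = 31; q=19
v=14: not odd, total = 31-1 = 30; q=33
v=7: odd, total = 30*2+7 = 67; q=34
v=12: not odd, total = 67-1 = 66; q=46
v=5: odd, total = 66*2+5 = 137; q=47
v=14: not odd, total = 137-1 = 136; q=61
total-q = 136-61 = 75

75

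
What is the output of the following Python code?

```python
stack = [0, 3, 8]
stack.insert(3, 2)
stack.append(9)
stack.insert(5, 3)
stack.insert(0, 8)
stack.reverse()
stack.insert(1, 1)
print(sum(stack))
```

insert 2 at 3 → [0, 3, 8, 2]
append 9 → [0, 3, 8, 2, 9]
insert 3 at 5 → [0, 3, 8, 2, 9, 3]
insert 8 at 0 → [8, 0, 3, 8, 2, 9, 3]
reverse → [3, 9, 2, 8, 3, 0, 8]
insert 1 at 1 → [3, 1, 9, 2, 8, 3, 0, 8]
sum = 34

34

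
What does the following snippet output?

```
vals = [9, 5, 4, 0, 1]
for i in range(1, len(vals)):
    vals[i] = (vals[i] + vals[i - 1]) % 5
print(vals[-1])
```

i=1: vals[1] = (5+9)%5 = 4 → [9, 4, 4, 0, 1]
i=2: vals[2] = (4+4)%5 = 3 → [9, 4, 3, 0, 1]
i=3: vals[3] = (0+3)%5 = 3 → [9, 4, 3, 3, 1]
i=4: vals[4] = (1+3)%5 = 4 → [9, 4, 3, 3, 4]

4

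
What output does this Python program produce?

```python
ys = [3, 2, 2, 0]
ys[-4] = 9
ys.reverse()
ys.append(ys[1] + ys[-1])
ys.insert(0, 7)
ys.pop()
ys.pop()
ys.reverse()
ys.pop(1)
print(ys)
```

[2, 0, 7]

ys[-4] = 9 → [9, 2, 2, 0]
reverse → [0, 2, 2, 9]
append ys[1]+ys[-1] = 2+9 = 11 → [0, 2, 2, 9, 11]
insert 7 at 0 → [7, 0, 2, 2, 9, 11]
pop() removes 11 → [7, 0, 2, 2, 9]
pop() removes 9 → [7, 0, 2, 2]
reverse → [2, 2, 0, 7]
pop(1) removes 2 → [2, 0, 7]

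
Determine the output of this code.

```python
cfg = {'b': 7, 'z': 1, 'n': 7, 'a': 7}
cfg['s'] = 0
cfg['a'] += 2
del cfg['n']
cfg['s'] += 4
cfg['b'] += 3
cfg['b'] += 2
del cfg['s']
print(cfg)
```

cfg['s'] = 0 → {'b': 7, 'z': 1, 'n': 7, 'a': 7, 's': 0}
cfg['a'] = 7+2 = 9 → {'b': 7, 'z': 1, 'n': 7, 'a': 9, 's': 0}
del 'n' → {'b': 7, 'z': 1, 'a': 9, 's': 0}
cfg['s'] = 0+4 = 4 → {'b': 7, 'z': 1, 'a': 9, 's': 4}
cfg['b'] = 7+3 = 10 → {'b': 10, 'z': 1, 'a': 9, 's': 4}
cfg['b'] = 10+2 = 12 → {'b': 12, 'z': 1, 'a': 9, 's': 4}
del 's' → {'b': 12, 'z': 1, 'a': 9}

{'b': 12, 'z': 1, 'a': 9}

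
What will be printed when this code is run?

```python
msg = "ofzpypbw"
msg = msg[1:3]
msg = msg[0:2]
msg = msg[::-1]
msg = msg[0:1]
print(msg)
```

z

slice [1:3] → 'fz'
slice [0:2] → 'fz'
reverse → 'zf'
slice [0:1] → 'z'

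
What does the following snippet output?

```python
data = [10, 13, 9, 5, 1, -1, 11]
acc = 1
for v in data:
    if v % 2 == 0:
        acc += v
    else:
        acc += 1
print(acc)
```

17

v=10: even, acc = 1+10 = 11
v=13: not even, acc = 11+1 = 12
v=9: not even, acc = 12+1 = 13
v=5: not even, acc = 13+1 = 14
v=1: not even, acc = 14+1 = 15
v=-1: not even, acc = 15+1 = 16
v=11: not even, acc = 16+1 = 17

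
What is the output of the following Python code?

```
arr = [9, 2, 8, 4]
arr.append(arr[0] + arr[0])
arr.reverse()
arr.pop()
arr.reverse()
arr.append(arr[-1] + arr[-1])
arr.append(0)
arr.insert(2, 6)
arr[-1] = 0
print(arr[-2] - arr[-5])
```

30

append arr[0]+arr[0] = 9+9 = 18 → [9, 2, 8, 4, 18]
reverse → [18, 4, 8, 2, 9]
pop() removes 9 → [18, 4, 8, 2]
reverse → [2, 8, 4, 18]
append arr[-1]+arr[-1] = 18+18 = 36 → [2, 8, 4, 18, 36]
append 0 → [2, 8, 4, 18, 36, 0]
insert 6 at 2 → [2, 8, 6, 4, 18, 36, 0]
arr[-1] = 0 → [2, 8, 6, 4, 18, 36, 0]
arr[-2]-arr[-5] = 36-6 = 30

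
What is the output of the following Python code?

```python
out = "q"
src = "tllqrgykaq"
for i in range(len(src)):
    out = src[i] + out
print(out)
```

qakygrqlltq

i=0: prepend 't' → 'tq'
i=1: prepend 'l' → 'ltq'
i=2: prepend 'l' → 'lltq'
i=3: prepend 'q' → 'qlltq'
i=4: prepend 'r' → 'rqlltq'
i=5: prepend 'g' → 'grqlltq'
i=6: prepend 'y' → 'ygrqlltq'
i=7: prepend 'k' → 'kygrqlltq'
i=8: prepend 'a' → 'akygrqlltq'
i=9: prepend 'q' → 'qakygrqlltq'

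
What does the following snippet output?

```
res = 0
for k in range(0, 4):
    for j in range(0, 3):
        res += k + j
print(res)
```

k=0,j=0: res = 0+0 = 0
k=0,j=1: res = 0+1 = 1
k=0,j=2: res = 1+2 = 3
k=1,j=0: res = 3+1 = 4
k=1,j=1: res = 4+2 = 6
k=1,j=2: res = 6+3 = 9
k=2,j=0: res = 9+2 = 11
k=2,j=1: res = 11+3 = 14
k=2,j=2: res = 14+4 = 18
k=3,j=0: res = 18+3 = 21
k=3,j=1: res = 21+4 = 25
k=3,j=2: res = 25+5 = 30

30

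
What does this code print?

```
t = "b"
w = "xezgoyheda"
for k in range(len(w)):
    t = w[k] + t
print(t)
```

adehyogzexb

k=0: prepend 'x' → 'xb'
k=1: prepend 'e' → 'exb'
k=2: prepend 'z' → 'zexb'
k=3: prepend 'g' → 'gzexb'
k=4: prepend 'o' → 'ogzexb'
k=5: prepend 'y' → 'yogzexb'
k=6: prepend 'h' → 'hyogzexb'
k=7: prepend 'e' → 'ehyogzexb'
k=8: prepend 'd' → 'dehyogzexb'
k=9: prepend 'a' → 'adehyogzexb'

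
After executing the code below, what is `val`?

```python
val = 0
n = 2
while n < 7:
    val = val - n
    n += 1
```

n=2: val = 0-2 = -2
n=3: val = (-2)-3 = -5
n=4: val = (-5)-4 = -9
n=5: val = (-9)-5 = -14
n=6: val = (-14)-6 = -20

-20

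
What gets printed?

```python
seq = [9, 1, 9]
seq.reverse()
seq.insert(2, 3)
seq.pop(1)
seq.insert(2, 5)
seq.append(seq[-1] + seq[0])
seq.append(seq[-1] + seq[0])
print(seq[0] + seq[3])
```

reverse → [9, 1, 9]
insert 3 at 2 → [9, 1, 3, 9]
pop(1) removes 1 → [9, 3, 9]
insert 5 at 2 → [9, 3, 5, 9]
append seq[-1]+seq[0] = 9+9 = 18 → [9, 3, 5, 9, 18]
append seq[-1]+seq[0] = 18+9 = 27 → [9, 3, 5, 9, 18, 27]
seq[0]+seq[3] = 9+9 = 18

18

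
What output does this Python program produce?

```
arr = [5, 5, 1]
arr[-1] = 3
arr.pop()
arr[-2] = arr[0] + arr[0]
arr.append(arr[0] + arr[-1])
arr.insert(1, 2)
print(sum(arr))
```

arr[-1] = 3 → [5, 5, 3]
pop() removes 3 → [5, 5]
arr[-2] = arr[0]+arr[0] = 5+5 = 10 → [10, 5]
append arr[0]+arr[-1] = 10+5 = 15 → [10, 5, 15]
insert 2 at 1 → [10, 2, 5, 15]
sum = 32

32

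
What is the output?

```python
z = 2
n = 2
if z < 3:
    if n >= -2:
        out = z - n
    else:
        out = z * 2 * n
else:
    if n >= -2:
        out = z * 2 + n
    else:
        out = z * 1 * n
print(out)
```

z=2, n=2
z < 3 is True; n >= -2 is True
→ out = z - n = 0

0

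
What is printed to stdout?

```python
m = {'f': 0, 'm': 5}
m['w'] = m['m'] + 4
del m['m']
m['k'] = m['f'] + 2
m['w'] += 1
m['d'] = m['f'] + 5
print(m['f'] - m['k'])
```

-2

m['w'] = m['m']+4 = 9 → {'f': 0, 'm': 5, 'w': 9}
del 'm' → {'f': 0, 'w': 9}
m['k'] = m['f']+2 = 2 → {'f': 0, 'w': 9, 'k': 2}
m['w'] = 9+1 = 10 → {'f': 0, 'w': 10, 'k': 2}
m['d'] = m['f']+5 = 5 → {'f': 0, 'w': 10, 'k': 2, 'd': 5}
m['f']-m['k'] = 0-2 = -2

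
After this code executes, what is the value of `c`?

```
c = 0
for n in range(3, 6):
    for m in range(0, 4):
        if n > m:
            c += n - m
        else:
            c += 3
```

33

n=3,m=0: 3>0, c = 0+3 = 3
n=3,m=1: 3>1, c = 3+2 = 5
n=3,m=2: 3>2, c = 5+1 = 6
n=3,m=3: not 3>3, c = 6+3 = 9
n=4,m=0: 4>0, c = 9+4 = 13
n=4,m=1: 4>1, c = 13+3 = 16
n=4,m=2: 4>2, c = 16+2 = 18
n=4,m=3: 4>3, c = 18+1 = 19
n=5,m=0: 5>0, c = 19+5 = 24
n=5,m=1: 5>1, c = 24+4 = 28
n=5,m=2: 5>2, c = 28+3 = 31
n=5,m=3: 5>3, c = 31+2 = 33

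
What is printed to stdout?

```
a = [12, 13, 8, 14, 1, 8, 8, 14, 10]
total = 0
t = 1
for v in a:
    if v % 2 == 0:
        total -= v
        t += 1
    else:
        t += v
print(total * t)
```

-1628

v=12: even, total = 0-12 = -12; t=2
v=13: not even; t=15
v=8: even, total = (-12)-8 = -20; t=16
v=14: even, total = (-20)-14 = -34; t=17
v=1: not even; t=18
v=8: even, total = (-34)-8 = -42; t=19
v=8: even, total = (-42)-8 = -50; t=20
v=14: even, total = (-50)-14 = -64; t=21
v=10: even, total = (-64)-10 = -74; t=22
total*t = (-74)*22 = -1628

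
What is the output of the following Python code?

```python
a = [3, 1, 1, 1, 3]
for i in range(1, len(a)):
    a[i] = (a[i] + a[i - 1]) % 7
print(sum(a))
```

i=1: a[1] = (1+3)%7 = 4 → [3, 4, 1, 1, 3]
i=2: a[2] = (1+4)%7 = 5 → [3, 4, 5, 1, 3]
i=3: a[3] = (1+5)%7 = 6 → [3, 4, 5, 6, 3]
i=4: a[4] = (3+6)%7 = 2 → [3, 4, 5, 6, 2]
sum = 20

20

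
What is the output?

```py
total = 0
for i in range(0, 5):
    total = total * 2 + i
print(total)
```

26

i=0: total = 0*2+0 = 0
i=1: total = 0*2+1 = 1
i=2: total = 1*2+2 = 4
i=3: total = 4*2+3 = 11
i=4: total = 11*2+4 = 26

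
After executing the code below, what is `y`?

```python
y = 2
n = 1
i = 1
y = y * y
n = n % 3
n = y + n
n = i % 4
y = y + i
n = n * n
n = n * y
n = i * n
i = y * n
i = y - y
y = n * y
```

25

y = 2*2 = 4
n = 1%3 = 1
n = 4+1 = 5
n = 1%4 = 1
y = 4+1 = 5
n = 1*1 = 1
n = 1*5 = 5
n = 1*5 = 5
i = 5*5 = 25
i = 5-5 = 0
y = 5*5 = 25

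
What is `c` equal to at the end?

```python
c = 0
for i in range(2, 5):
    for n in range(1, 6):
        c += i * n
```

i=2,n=1: c = 0+2 = 2
i=2,n=2: c = 2+4 = 6
i=2,n=3: c = 6+6 = 12
i=2,n=4: c = 12+8 = 20
i=2,n=5: c = 20+10 = 30
i=3,n=1: c = 30+3 = 33
i=3,n=2: c = 33+6 = 39
i=3,n=3: c = 39+9 = 48
i=3,n=4: c = 48+12 = 60
i=3,n=5: c = 60+15 = 75
i=4,n=1: c = 75+4 = 79
i=4,n=2: c = 79+8 = 87
i=4,n=3: c = 87+12 = 99
i=4,n=4: c = 99+16 = 115
i=4,n=5: c = 115+20 = 135

135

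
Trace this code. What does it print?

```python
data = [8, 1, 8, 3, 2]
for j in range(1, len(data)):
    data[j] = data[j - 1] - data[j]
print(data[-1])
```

j=1: data[1] = 8-1 = 7 → [8, 7, 8, 3, 2]
j=2: data[2] = 7-8 = -1 → [8, 7, -1, 3, 2]
j=3: data[3] = (-1)-3 = -4 → [8, 7, -1, -4, 2]
j=4: data[4] = (-4)-2 = -6 → [8, 7, -1, -4, -6]

-6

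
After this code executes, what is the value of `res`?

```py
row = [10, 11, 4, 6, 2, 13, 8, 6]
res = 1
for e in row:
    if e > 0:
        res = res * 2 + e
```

e=10: >0, res = 1*2+10 = 12
e=11: >0, res = 12*2+11 = 35
e=4: >0, res = 35*2+4 = 74
e=6: >0, res = 74*2+6 = 154
e=2: >0, res = 154*2+2 = 310
e=13: >0, res = 310*2+13 = 633
e=8: >0, res = 633*2+8 = 1274
e=6: >0, res = 1274*2+6 = 2554

2554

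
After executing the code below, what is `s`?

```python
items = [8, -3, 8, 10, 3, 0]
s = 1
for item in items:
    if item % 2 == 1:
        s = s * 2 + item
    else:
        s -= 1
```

-8

item=8: not odd, s = 1-1 = 0
item=-3: odd, s = 0*2+(-3) = -3
item=8: not odd, s = (-3)-1 = -4
item=10: not odd, s = (-4)-1 = -5
item=3: odd, s = (-5)*2+3 = -7
item=0: not odd, s = (-7)-1 = -8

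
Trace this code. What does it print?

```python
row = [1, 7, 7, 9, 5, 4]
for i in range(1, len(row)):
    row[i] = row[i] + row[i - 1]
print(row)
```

[1, 8, 15, 24, 29, 33]

i=1: row[1] = 7+1 = 8 → [1, 8, 7, 9, 5, 4]
i=2: row[2] = 7+8 = 15 → [1, 8, 15, 9, 5, 4]
i=3: row[3] = 9+15 = 24 → [1, 8, 15, 24, 5, 4]
i=4: row[4] = 5+24 = 29 → [1, 8, 15, 24, 29, 4]
i=5: row[5] = 4+29 = 33 → [1, 8, 15, 24, 29, 33]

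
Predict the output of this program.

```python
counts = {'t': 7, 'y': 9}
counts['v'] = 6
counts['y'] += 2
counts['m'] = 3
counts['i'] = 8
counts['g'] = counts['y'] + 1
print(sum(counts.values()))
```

47

counts['v'] = 6 → {'t': 7, 'y': 9, 'v': 6}
counts['y'] = 9+2 = 11 → {'t': 7, 'y': 11, 'v': 6}
counts['m'] = 3 → {'t': 7, 'y': 11, 'v': 6, 'm': 3}
counts['i'] = 8 → {'t': 7, 'y': 11, 'v': 6, 'm': 3, 'i': 8}
counts['g'] = counts['y']+1 = 12 → {'t': 7, 'y': 11, 'v': 6, 'm': 3, 'i': 8, 'g': 12}
sum of values = 47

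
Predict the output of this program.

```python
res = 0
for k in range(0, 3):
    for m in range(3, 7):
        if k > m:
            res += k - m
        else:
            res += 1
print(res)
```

k=0,m=3: not 0>3, res = 0+1 = 1
k=0,m=4: not 0>4, res = 1+1 = 2
k=0,m=5: not 0>5, res = 2+1 = 3
k=0,m=6: not 0>6, res = 3+1 = 4
k=1,m=3: not 1>3, res = 4+1 = 5
k=1,m=4: not 1>4, res = 5+1 = 6
k=1,m=5: not 1>5, res = 6+1 = 7
k=1,m=6: not 1>6, res = 7+1 = 8
k=2,m=3: not 2>3, res = 8+1 = 9
k=2,m=4: not 2>4, res = 9+1 = 10
k=2,m=5: not 2>5, res = 10+1 = 11
k=2,m=6: not 2>6, res = 11+1 = 12

12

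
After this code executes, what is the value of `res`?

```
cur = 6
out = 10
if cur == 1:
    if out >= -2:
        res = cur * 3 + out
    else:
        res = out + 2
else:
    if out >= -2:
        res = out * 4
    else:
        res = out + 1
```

40

cur=6, out=10
cur == 1 is False; out >= -2 is True
→ res = out * 4 = 40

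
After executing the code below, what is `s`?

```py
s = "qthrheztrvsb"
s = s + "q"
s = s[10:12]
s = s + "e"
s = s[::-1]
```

'ebs'

+ 'q' → 'qthrheztrvsbq'
slice [10:12] → 'sb'
+ 'e' → 'sbe'
reverse → 'ebs'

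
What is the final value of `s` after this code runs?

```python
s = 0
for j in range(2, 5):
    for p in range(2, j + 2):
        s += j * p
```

93

j=2,p=2: s = 0+4 = 4
j=2,p=3: s = 4+6 = 10
j=3,p=2: s = 10+6 = 16
j=3,p=3: s = 16+9 = 25
j=3,p=4: s = 25+12 = 37
j=4,p=2: s = 37+8 = 45
j=4,p=3: s = 45+12 = 57
j=4,p=4: s = 57+16 = 73
j=4,p=5: s = 73+20 = 93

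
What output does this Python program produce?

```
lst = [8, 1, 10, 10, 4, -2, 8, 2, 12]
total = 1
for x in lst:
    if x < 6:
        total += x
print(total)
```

x=8: not <6
x=1: <6, total = 1+1 = 2
x=10: not <6
x=10: not <6
x=4: <6, total = 2+4 = 6
x=-2: <6, total = 6+(-2) = 4
x=8: not <6
x=2: <6, total = 4+2 = 6
x=12: not <6

6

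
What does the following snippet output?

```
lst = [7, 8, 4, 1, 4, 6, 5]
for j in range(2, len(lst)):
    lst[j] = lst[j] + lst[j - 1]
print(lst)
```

j=2: lst[2] = 4+8 = 12 → [7, 8, 12, 1, 4, 6, 5]
j=3: lst[3] = 1+12 = 13 → [7, 8, 12, 13, 4, 6, 5]
j=4: lst[4] = 4+13 = 17 → [7, 8, 12, 13, 17, 6, 5]
j=5: lst[5] = 6+17 = 23 → [7, 8, 12, 13, 17, 23, 5]
j=6: lst[6] = 5+23 = 28 → [7, 8, 12, 13, 17, 23, 28]

[7, 8, 12, 13, 17, 23, 28]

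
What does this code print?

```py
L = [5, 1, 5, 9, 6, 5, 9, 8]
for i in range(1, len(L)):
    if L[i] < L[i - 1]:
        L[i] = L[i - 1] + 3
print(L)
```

[5, 8, 11, 14, 17, 20, 23, 26]

i=1: 1<5, L[1] = 5+3 = 8 → [5, 8, 5, 9, 6, 5, 9, 8]
i=2: 5<8, L[2] = 8+3 = 11 → [5, 8, 11, 9, 6, 5, 9, 8]
i=3: 9<11, L[3] = 11+3 = 14 → [5, 8, 11, 14, 6, 5, 9, 8]
i=4: 6<14, L[4] = 14+3 = 17 → [5, 8, 11, 14, 17, 5, 9, 8]
i=5: 5<17, L[5] = 17+3 = 20 → [5, 8, 11, 14, 17, 20, 9, 8]
i=6: 9<20, L[6] = 20+3 = 23 → [5, 8, 11, 14, 17, 20, 23, 8]
i=7: 8<23, L[7] = 23+3 = 26 → [5, 8, 11, 14, 17, 20, 23, 26]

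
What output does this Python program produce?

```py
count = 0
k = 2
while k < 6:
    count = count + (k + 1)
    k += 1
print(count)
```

18

k=2: count = 0+3 = 3
k=3: count = 3+4 = 7
k=4: count = 7+5 = 12
k=5: count = 12+6 = 18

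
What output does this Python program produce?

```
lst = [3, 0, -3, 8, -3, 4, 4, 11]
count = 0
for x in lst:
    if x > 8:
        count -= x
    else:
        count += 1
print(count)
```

-4

x=3: not >8, count = 0+1 = 1
x=0: not >8, count = 1+1 = 2
x=-3: not >8, count = 2+1 = 3
x=8: not >8, count = 3+1 = 4
x=-3: not >8, count = 4+1 = 5
x=4: not >8, count = 5+1 = 6
x=4: not >8, count = 6+1 = 7
x=11: >8, count = 7-11 = -4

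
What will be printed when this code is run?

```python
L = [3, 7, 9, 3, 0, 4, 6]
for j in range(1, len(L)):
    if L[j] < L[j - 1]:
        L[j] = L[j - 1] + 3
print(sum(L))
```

j=1: 7>=3, unchanged → [3, 7, 9, 3, 0, 4, 6]
j=2: 9>=7, unchanged → [3, 7, 9, 3, 0, 4, 6]
j=3: 3<9, L[3] = 9+3 = 12 → [3, 7, 9, 12, 0, 4, 6]
j=4: 0<12, L[4] = 12+3 = 15 → [3, 7, 9, 12, 15, 4, 6]
j=5: 4<15, L[5] = 15+3 = 18 → [3, 7, 9, 12, 15, 18, 6]
j=6: 6<18, L[6] = 18+3 = 21 → [3, 7, 9, 12, 15, 18, 21]
sum = 85

85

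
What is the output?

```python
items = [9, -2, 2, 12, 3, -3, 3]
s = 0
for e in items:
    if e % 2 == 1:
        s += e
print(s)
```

e=9: odd, s = 0+9 = 9
e=-2: not odd
e=2: not odd
e=12: not odd
e=3: odd, s = 9+3 = 12
e=-3: odd, s = 12+(-3) = 9
e=3: odd, s = 9+3 = 12

12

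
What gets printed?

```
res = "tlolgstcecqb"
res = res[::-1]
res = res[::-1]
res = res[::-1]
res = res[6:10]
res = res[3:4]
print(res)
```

o

reverse → 'bqcectsglolt'
reverse → 'tlolgstcecqb'
reverse → 'bqcectsglolt'
slice [6:10] → 'sglo'
slice [3:4] → 'o'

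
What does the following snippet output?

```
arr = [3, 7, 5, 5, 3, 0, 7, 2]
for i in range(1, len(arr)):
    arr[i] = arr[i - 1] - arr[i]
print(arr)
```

[3, -4, -9, -14, -17, -17, -24, -26]

i=1: arr[1] = 3-7 = -4 → [3, -4, 5, 5, 3, 0, 7, 2]
i=2: arr[2] = (-4)-5 = -9 → [3, -4, -9, 5, 3, 0, 7, 2]
i=3: arr[3] = (-9)-5 = -14 → [3, -4, -9, -14, 3, 0, 7, 2]
i=4: arr[4] = (-14)-3 = -17 → [3, -4, -9, -14, -17, 0, 7, 2]
i=5: arr[5] = (-17)-0 = -17 → [3, -4, -9, -14, -17, -17, 7, 2]
i=6: arr[6] = (-17)-7 = -24 → [3, -4, -9, -14, -17, -17, -24, 2]
i=7: arr[7] = (-24)-2 = -26 → [3, -4, -9, -14, -17, -17, -24, -26]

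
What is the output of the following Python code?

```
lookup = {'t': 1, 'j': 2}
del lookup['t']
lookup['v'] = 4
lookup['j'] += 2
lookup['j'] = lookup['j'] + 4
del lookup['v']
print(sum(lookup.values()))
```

del 't' → {'j': 2}
lookup['v'] = 4 → {'j': 2, 'v': 4}
lookup['j'] = 2+2 = 4 → {'j': 4, 'v': 4}
lookup['j'] = lookup['j']+4 = 8 → {'j': 8, 'v': 4}
del 'v' → {'j': 8}
sum of values = 8

8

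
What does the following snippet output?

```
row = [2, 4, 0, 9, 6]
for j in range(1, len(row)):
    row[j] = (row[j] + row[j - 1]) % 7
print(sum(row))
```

15

j=1: row[1] = (4+2)%7 = 6 → [2, 6, 0, 9, 6]
j=2: row[2] = (0+6)%7 = 6 → [2, 6, 6, 9, 6]
j=3: row[3] = (9+6)%7 = 1 → [2, 6, 6, 1, 6]
j=4: row[4] = (6+1)%7 = 0 → [2, 6, 6, 1, 0]
sum = 15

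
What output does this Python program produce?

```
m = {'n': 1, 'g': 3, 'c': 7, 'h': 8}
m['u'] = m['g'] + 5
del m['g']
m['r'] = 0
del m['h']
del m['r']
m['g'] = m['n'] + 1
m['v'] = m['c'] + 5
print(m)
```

{'n': 1, 'c': 7, 'u': 8, 'g': 2, 'v': 12}

m['u'] = m['g']+5 = 8 → {'n': 1, 'g': 3, 'c': 7, 'h': 8, 'u': 8}
del 'g' → {'n': 1, 'c': 7, 'h': 8, 'u': 8}
m['r'] = 0 → {'n': 1, 'c': 7, 'h': 8, 'u': 8, 'r': 0}
del 'h' → {'n': 1, 'c': 7, 'u': 8, 'r': 0}
del 'r' → {'n': 1, 'c': 7, 'u': 8}
m['g'] = m['n']+1 = 2 → {'n': 1, 'c': 7, 'u': 8, 'g': 2}
m['v'] = m['c']+5 = 12 → {'n': 1, 'c': 7, 'u': 8, 'g': 2, 'v': 12}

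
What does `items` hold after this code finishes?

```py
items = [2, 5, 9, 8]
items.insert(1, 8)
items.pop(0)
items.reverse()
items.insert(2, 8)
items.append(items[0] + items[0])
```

insert 8 at 1 → [2, 8, 5, 9, 8]
pop(0) removes 2 → [8, 5, 9, 8]
reverse → [8, 9, 5, 8]
insert 8 at 2 → [8, 9, 8, 5, 8]
append items[0]+items[0] = 8+8 = 16 → [8, 9, 8, 5, 8, 16]

[8, 9, 8, 5, 8, 16]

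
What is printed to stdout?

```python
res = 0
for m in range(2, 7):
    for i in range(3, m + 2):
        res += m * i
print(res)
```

m=2,i=3: res = 0+6 = 6
m=3,i=3: res = 6+9 = 15
m=3,i=4: res = 15+12 = 27
m=4,i=3: res = 27+12 = 39
m=4,i=4: res = 39+16 = 55
m=4,i=5: res = 55+20 = 75
m=5,i=3: res = 75+15 = 90
m=5,i=4: res = 90+20 = 110
m=5,i=5: res = 110+25 = 135
m=5,i=6: res = 135+30 = 165
m=6,i=3: res = 165+18 = 183
m=6,i=4: res = 183+24 = 207
m=6,i=5: res = 207+30 = 237
m=6,i=6: res = 237+36 = 273
m=6,i=7: res = 273+42 = 315

315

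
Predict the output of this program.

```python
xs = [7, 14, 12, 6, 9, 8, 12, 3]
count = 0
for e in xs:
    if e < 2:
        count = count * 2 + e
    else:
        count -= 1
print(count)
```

-8

e=7: not <2, count = 0-1 = -1
e=14: not <2, count = (-1)-1 = -2
e=12: not <2, count = (-2)-1 = -3
e=6: not <2, count = (-3)-1 = -4
e=9: not <2, count = (-4)-1 = -5
e=8: not <2, count = (-5)-1 = -6
e=12: not <2, count = (-6)-1 = -7
e=3: not <2, count = (-7)-1 = -8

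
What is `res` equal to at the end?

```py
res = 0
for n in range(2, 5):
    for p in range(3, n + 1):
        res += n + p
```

21

n=3,p=3: res = 0+6 = 6
n=4,p=3: res = 6+7 = 13
n=4,p=4: res = 13+8 = 21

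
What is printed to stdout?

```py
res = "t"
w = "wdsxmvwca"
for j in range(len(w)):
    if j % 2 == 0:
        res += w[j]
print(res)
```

twsmwa

j=0: add 'w' → 'tw'
j=1: skip
j=2: add 's' → 'tws'
j=3: skip
j=4: add 'm' → 'twsm'
j=5: skip
j=6: add 'w' → 'twsmw'
j=7: skip
j=8: add 'a' → 'twsmwa'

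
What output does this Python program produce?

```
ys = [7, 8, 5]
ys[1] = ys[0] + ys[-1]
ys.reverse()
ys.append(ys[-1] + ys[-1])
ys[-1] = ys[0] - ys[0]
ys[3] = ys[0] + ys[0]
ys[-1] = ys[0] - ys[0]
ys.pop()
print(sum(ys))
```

ys[1] = ys[0]+ys[-1] = 7+5 = 12 → [7, 12, 5]
reverse → [5, 12, 7]
append ys[-1]+ys[-1] = 7+7 = 14 → [5, 12, 7, 14]
ys[-1] = ys[0]-ys[0] = 5-5 = 0 → [5, 12, 7, 0]
ys[3] = ys[0]+ys[0] = 5+5 = 10 → [5, 12, 7, 10]
ys[-1] = ys[0]-ys[0] = 5-5 = 0 → [5, 12, 7, 0]
pop() removes 0 → [5, 12, 7]
sum = 24

24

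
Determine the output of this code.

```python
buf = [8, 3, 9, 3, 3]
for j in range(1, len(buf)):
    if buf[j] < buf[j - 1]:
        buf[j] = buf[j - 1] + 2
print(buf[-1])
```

16

j=1: 3<8, buf[1] = 8+2 = 10 → [8, 10, 9, 3, 3]
j=2: 9<10, buf[2] = 10+2 = 12 → [8, 10, 12, 3, 3]
j=3: 3<12, buf[3] = 12+2 = 14 → [8, 10, 12, 14, 3]
j=4: 3<14, buf[4] = 14+2 = 16 → [8, 10, 12, 14, 16]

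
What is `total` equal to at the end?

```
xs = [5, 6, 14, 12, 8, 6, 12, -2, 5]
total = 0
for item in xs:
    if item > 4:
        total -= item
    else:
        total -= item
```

-66

item=5: >4, total = 0-5 = -5
item=6: >4, total = (-5)-6 = -11
item=14: >4, total = (-11)-14 = -25
item=12: >4, total = (-25)-12 = -37
item=8: >4, total = (-37)-8 = -45
item=6: >4, total = (-45)-6 = -51
item=12: >4, total = (-51)-12 = -63
item=-2: not >4, total = (-63)-(-2) = -61
item=5: >4, total = (-61)-5 = -66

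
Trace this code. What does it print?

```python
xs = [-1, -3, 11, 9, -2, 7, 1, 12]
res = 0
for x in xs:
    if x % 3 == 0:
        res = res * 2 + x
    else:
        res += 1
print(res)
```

x=-1: not %3==0, res = 0+1 = 1
x=-3: %3==0, res = 1*2+(-3) = -1
x=11: not %3==0, res = (-1)+1 = 0
x=9: %3==0, res = 0*2+9 = 9
x=-2: not %3==0, res = 9+1 = 10
x=7: not %3==0, res = 10+1 = 11
x=1: not %3==0, res = 11+1 = 12
x=12: %3==0, res = 12*2+12 = 36

36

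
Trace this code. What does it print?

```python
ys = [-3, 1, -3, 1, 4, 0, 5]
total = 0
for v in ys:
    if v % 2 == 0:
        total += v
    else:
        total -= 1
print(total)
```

v=-3: not even, total = 0-1 = -1
v=1: not even, total = (-1)-1 = -2
v=-3: not even, total = (-2)-1 = -3
v=1: not even, total = (-3)-1 = -4
v=4: even, total = (-4)+4 = 0
v=0: even, total = 0+0 = 0
v=5: not even, total = 0-1 = -1

-1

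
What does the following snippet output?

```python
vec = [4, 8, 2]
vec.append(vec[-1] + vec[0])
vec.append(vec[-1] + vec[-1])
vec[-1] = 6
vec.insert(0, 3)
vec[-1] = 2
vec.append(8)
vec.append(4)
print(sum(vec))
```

append vec[-1]+vec[0] = 2+4 = 6 → [4, 8, 2, 6]
append vec[-1]+vec[-1] = 6+6 = 12 → [4, 8, 2, 6, 12]
vec[-1] = 6 → [4, 8, 2, 6, 6]
insert 3 at 0 → [3, 4, 8, 2, 6, 6]
vec[-1] = 2 → [3, 4, 8, 2, 6, 2]
append 8 → [3, 4, 8, 2, 6, 2, 8]
append 4 → [3, 4, 8, 2, 6, 2, 8, 4]
sum = 37

37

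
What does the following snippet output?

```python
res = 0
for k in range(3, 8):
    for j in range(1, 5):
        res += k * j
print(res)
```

250

k=3,j=1: res = 0+3 = 3
k=3,j=2: res = 3+6 = 9
k=3,j=3: res = 9+9 = 18
k=3,j=4: res = 18+12 = 30
k=4,j=1: res = 30+4 = 34
k=4,j=2: res = 34+8 = 42
k=4,j=3: res = 42+12 = 54
k=4,j=4: res = 54+16 = 70
k=5,j=1: res = 70+5 = 75
k=5,j=2: res = 75+10 = 85
k=5,j=3: res = 85+15 = 100
k=5,j=4: res = 100+20 = 120
k=6,j=1: res = 120+6 = 126
k=6,j=2: res = 126+12 = 138
k=6,j=3: res = 138+18 = 156
k=6,j=4: res = 156+24 = 180
k=7,j=1: res = 180+7 = 187
k=7,j=2: res = 187+14 = 201
k=7,j=3: res = 201+21 = 222
k=7,j=4: res = 222+28 = 250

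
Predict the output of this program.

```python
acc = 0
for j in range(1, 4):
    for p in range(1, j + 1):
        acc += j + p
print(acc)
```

j=1,p=1: acc = 0+2 = 2
j=2,p=1: acc = 2+3 = 5
j=2,p=2: acc = 5+4 = 9
j=3,p=1: acc = 9+4 = 13
j=3,p=2: acc = 13+5 = 18
j=3,p=3: acc = 18+6 = 24

24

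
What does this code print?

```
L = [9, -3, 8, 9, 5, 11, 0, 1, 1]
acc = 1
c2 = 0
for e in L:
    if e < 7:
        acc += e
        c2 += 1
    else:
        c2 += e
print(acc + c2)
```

47

e=9: not <7; c2=9
e=-3: <7, acc = 1+(-3) = -2; c2=10
e=8: not <7; c2=18
e=9: not <7; c2=27
e=5: <7, acc = (-2)+5 = 3; c2=28
e=11: not <7; c2=39
e=0: <7, acc = 3+0 = 3; c2=40
e=1: <7, acc = 3+1 = 4; c2=41
e=1: <7, acc = 4+1 = 5; c2=42
acc+c2 = 5+42 = 47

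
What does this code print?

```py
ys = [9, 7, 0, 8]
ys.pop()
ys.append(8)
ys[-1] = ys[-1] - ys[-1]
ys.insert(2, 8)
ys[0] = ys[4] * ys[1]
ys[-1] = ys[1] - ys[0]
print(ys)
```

[0, 7, 8, 0, 7]

pop() removes 8 → [9, 7, 0]
append 8 → [9, 7, 0, 8]
ys[-1] = ys[-1]-ys[-1] = 8-8 = 0 → [9, 7, 0, 0]
insert 8 at 2 → [9, 7, 8, 0, 0]
ys[0] = ys[4]*ys[1] = 0*7 = 0 → [0, 7, 8, 0, 0]
ys[-1] = ys[1]-ys[0] = 7-0 = 7 → [0, 7, 8, 0, 7]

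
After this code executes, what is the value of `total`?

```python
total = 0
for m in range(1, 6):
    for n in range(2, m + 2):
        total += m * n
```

195

m=1,n=2: total = 0+2 = 2
m=2,n=2: total = 2+4 = 6
m=2,n=3: total = 6+6 = 12
m=3,n=2: total = 12+6 = 18
m=3,n=3: total = 18+9 = 27
m=3,n=4: total = 27+12 = 39
m=4,n=2: total = 39+8 = 47
m=4,n=3: total = 47+12 = 59
m=4,n=4: total = 59+16 = 75
m=4,n=5: total = 75+20 = 95
m=5,n=2: total = 95+10 = 105
m=5,n=3: total = 105+15 = 120
m=5,n=4: total = 120+20 = 140
m=5,n=5: total = 140+25 = 165
m=5,n=6: total = 165+30 = 195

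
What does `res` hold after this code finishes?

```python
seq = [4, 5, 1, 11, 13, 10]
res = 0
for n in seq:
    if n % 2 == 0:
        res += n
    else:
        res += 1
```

n=4: even, res = 0+4 = 4
n=5: not even, res = 4+1 = 5
n=1: not even, res = 5+1 = 6
n=11: not even, res = 6+1 = 7
n=13: not even, res = 7+1 = 8
n=10: even, res = 8+10 = 18

18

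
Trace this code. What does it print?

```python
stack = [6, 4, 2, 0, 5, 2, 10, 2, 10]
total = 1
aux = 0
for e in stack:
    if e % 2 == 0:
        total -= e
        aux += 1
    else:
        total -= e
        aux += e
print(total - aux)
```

e=6: even, total = 1-6 = -5; aux=1
e=4: even, total = (-5)-4 = -9; aux=2
e=2: even, total = (-9)-2 = -11; aux=3
e=0: even, total = (-11)-0 = -11; aux=4
e=5: not even, total = (-11)-5 = -16; aux=9
e=2: even, total = (-16)-2 = -18; aux=10
e=10: even, total = (-18)-10 = -28; aux=11
e=2: even, total = (-28)-2 = -30; aux=12
e=10: even, total = (-30)-10 = -40; aux=13
total-aux = (-40)-13 = -53

-53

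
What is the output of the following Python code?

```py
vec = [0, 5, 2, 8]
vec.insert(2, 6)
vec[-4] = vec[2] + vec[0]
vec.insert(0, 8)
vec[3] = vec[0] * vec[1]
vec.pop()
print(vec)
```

insert 6 at 2 → [0, 5, 6, 2, 8]
vec[-4] = vec[2]+vec[0] = 6+0 = 6 → [0, 6, 6, 2, 8]
insert 8 at 0 → [8, 0, 6, 6, 2, 8]
vec[3] = vec[0]*vec[1] = 8*0 = 0 → [8, 0, 6, 0, 2, 8]
pop() removes 8 → [8, 0, 6, 0, 2]

[8, 0, 6, 0, 2]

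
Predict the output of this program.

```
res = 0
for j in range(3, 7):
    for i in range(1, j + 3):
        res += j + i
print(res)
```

222

j=3,i=1: res = 0+4 = 4
j=3,i=2: res = 4+5 = 9
j=3,i=3: res = 9+6 = 15
j=3,i=4: res = 15+7 = 22
j=3,i=5: res = 22+8 = 30
j=4,i=1: res = 30+5 = 35
j=4,i=2: res = 35+6 = 41
j=4,i=3: res = 41+7 = 48
j=4,i=4: res = 48+8 = 56
j=4,i=5: res = 56+9 = 65
j=4,i=6: res = 65+10 = 75
j=5,i=1: res = 75+6 = 81
j=5,i=2: res = 81+7 = 88
j=5,i=3: res = 88+8 = 96
j=5,i=4: res = 96+9 = 105
j=5,i=5: res = 105+10 = 115
j=5,i=6: res = 115+11 = 126
j=5,i=7: res = 126+12 = 138
j=6,i=1: res = 138+7 = 145
j=6,i=2: res = 145+8 = 153
j=6,i=3: res = 153+9 = 162
j=6,i=4: res = 162+10 = 172
j=6,i=5: res = 172+11 = 183
j=6,i=6: res = 183+12 = 195
j=6,i=7: res = 195+13 = 208
j=6,i=8: res = 208+14 = 222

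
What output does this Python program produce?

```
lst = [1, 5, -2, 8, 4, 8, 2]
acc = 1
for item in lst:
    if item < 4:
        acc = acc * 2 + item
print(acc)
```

10

item=1: <4, acc = 1*2+1 = 3
item=5: not <4
item=-2: <4, acc = 3*2+(-2) = 4
item=8: not <4
item=4: not <4
item=8: not <4
item=2: <4, acc = 4*2+2 = 10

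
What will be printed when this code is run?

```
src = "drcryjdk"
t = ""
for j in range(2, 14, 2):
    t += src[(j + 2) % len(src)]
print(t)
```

j=2: add src[4]='y' → 'y'
j=4: add src[6]='d' → 'yd'
j=6: add src[0]='d' → 'ydd'
j=8: add src[2]='c' → 'yddc'
j=10: add src[4]='y' → 'yddcy'
j=12: add src[6]='d' → 'yddcyd'

yddcyd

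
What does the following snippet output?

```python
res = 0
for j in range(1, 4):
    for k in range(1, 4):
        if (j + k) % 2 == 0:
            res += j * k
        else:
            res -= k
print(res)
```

j=1,k=1: even sum, res = 0+1 = 1
j=1,k=2: odd sum, res = 1-2 = -1
j=1,k=3: even sum, res = (-1)+3 = 2
j=2,k=1: odd sum, res = 2-1 = 1
j=2,k=2: even sum, res = 1+4 = 5
j=2,k=3: odd sum, res = 5-3 = 2
j=3,k=1: even sum, res = 2+3 = 5
j=3,k=2: odd sum, res = 5-2 = 3
j=3,k=3: even sum, res = 3+9 = 12

12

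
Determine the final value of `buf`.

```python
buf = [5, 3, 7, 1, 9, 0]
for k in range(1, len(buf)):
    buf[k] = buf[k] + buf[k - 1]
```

[5, 8, 15, 16, 25, 25]

k=1: buf[1] = 3+5 = 8 → [5, 8, 7, 1, 9, 0]
k=2: buf[2] = 7+8 = 15 → [5, 8, 15, 1, 9, 0]
k=3: buf[3] = 1+15 = 16 → [5, 8, 15, 16, 9, 0]
k=4: buf[4] = 9+16 = 25 → [5, 8, 15, 16, 25, 0]
k=5: buf[5] = 0+25 = 25 → [5, 8, 15, 16, 25, 25]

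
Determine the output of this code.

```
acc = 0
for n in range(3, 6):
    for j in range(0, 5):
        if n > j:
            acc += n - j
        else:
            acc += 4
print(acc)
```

n=3,j=0: 3>0, acc = 0+3 = 3
n=3,j=1: 3>1, acc = 3+2 = 5
n=3,j=2: 3>2, acc = 5+1 = 6
n=3,j=3: not 3>3, acc = 6+4 = 10
n=3,j=4: not 3>4, acc = 10+4 = 14
n=4,j=0: 4>0, acc = 14+4 = 18
n=4,j=1: 4>1, acc = 18+3 = 21
n=4,j=2: 4>2, acc = 21+2 = 23
n=4,j=3: 4>3, acc = 23+1 = 24
n=4,j=4: not 4>4, acc = 24+4 = 28
n=5,j=0: 5>0, acc = 28+5 = 33
n=5,j=1: 5>1, acc = 33+4 = 37
n=5,j=2: 5>2, acc = 37+3 = 40
n=5,j=3: 5>3, acc = 40+2 = 42
n=5,j=4: 5>4, acc = 42+1 = 43

43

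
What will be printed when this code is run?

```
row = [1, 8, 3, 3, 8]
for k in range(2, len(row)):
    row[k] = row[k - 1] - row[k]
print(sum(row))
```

10

k=2: row[2] = 8-3 = 5 → [1, 8, 5, 3, 8]
k=3: row[3] = 5-3 = 2 → [1, 8, 5, 2, 8]
k=4: row[4] = 2-8 = -6 → [1, 8, 5, 2, -6]
sum = 10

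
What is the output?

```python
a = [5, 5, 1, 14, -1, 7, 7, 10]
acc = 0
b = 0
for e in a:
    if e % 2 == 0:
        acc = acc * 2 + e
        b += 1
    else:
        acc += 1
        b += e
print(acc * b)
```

e=5: not even, acc = 0+1 = 1; b=5
e=5: not even, acc = 1+1 = 2; b=10
e=1: not even, acc = 2+1 = 3; b=11
e=14: even, acc = 3*2+14 = 20; b=12
e=-1: not even, acc = 20+1 = 21; b=11
e=7: not even, acc = 21+1 = 22; b=18
e=7: not even, acc = 22+1 = 23; b=25
e=10: even, acc = 23*2+10 = 56; b=26
acc*b = 56*26 = 1456

1456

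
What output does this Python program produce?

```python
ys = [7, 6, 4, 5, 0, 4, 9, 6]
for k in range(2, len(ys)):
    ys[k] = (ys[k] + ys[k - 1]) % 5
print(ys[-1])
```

4

k=2: ys[2] = (4+6)%5 = 0 → [7, 6, 0, 5, 0, 4, 9, 6]
k=3: ys[3] = (5+0)%5 = 0 → [7, 6, 0, 0, 0, 4, 9, 6]
k=4: ys[4] = (0+0)%5 = 0 → [7, 6, 0, 0, 0, 4, 9, 6]
k=5: ys[5] = (4+0)%5 = 4 → [7, 6, 0, 0, 0, 4, 9, 6]
k=6: ys[6] = (9+4)%5 = 3 → [7, 6, 0, 0, 0, 4, 3, 6]
k=7: ys[7] = (6+3)%5 = 4 → [7, 6, 0, 0, 0, 4, 3, 4]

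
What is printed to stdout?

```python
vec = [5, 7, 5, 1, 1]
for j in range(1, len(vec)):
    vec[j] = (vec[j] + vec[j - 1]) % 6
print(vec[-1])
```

1

j=1: vec[1] = (7+5)%6 = 0 → [5, 0, 5, 1, 1]
j=2: vec[2] = (5+0)%6 = 5 → [5, 0, 5, 1, 1]
j=3: vec[3] = (1+5)%6 = 0 → [5, 0, 5, 0, 1]
j=4: vec[4] = (1+0)%6 = 1 → [5, 0, 5, 0, 1]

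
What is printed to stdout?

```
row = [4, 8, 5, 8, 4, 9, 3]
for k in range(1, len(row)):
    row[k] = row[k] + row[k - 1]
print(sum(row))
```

k=1: row[1] = 8+4 = 12 → [4, 12, 5, 8, 4, 9, 3]
k=2: row[2] = 5+12 = 17 → [4, 12, 17, 8, 4, 9, 3]
k=3: row[3] = 8+17 = 25 → [4, 12, 17, 25, 4, 9, 3]
k=4: row[4] = 4+25 = 29 → [4, 12, 17, 25, 29, 9, 3]
k=5: row[5] = 9+29 = 38 → [4, 12, 17, 25, 29, 38, 3]
k=6: row[6] = 3+38 = 41 → [4, 12, 17, 25, 29, 38, 41]
sum = 166

166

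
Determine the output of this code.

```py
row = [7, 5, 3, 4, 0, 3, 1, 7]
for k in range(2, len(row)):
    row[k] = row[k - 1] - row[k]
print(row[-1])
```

k=2: row[2] = 5-3 = 2 → [7, 5, 2, 4, 0, 3, 1, 7]
k=3: row[3] = 2-4 = -2 → [7, 5, 2, -2, 0, 3, 1, 7]
k=4: row[4] = (-2)-0 = -2 → [7, 5, 2, -2, -2, 3, 1, 7]
k=5: row[5] = (-2)-3 = -5 → [7, 5, 2, -2, -2, -5, 1, 7]
k=6: row[6] = (-5)-1 = -6 → [7, 5, 2, -2, -2, -5, -6, 7]
k=7: row[7] = (-6)-7 = -13 → [7, 5, 2, -2, -2, -5, -6, -13]

-13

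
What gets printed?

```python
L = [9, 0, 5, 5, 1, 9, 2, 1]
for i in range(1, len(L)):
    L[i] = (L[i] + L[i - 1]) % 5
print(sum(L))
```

28

i=1: L[1] = (0+9)%5 = 4 → [9, 4, 5, 5, 1, 9, 2, 1]
i=2: L[2] = (5+4)%5 = 4 → [9, 4, 4, 5, 1, 9, 2, 1]
i=3: L[3] = (5+4)%5 = 4 → [9, 4, 4, 4, 1, 9, 2, 1]
i=4: L[4] = (1+4)%5 = 0 → [9, 4, 4, 4, 0, 9, 2, 1]
i=5: L[5] = (9+0)%5 = 4 → [9, 4, 4, 4, 0, 4, 2, 1]
i=6: L[6] = (2+4)%5 = 1 → [9, 4, 4, 4, 0, 4, 1, 1]
i=7: L[7] = (1+1)%5 = 2 → [9, 4, 4, 4, 0, 4, 1, 2]
sum = 28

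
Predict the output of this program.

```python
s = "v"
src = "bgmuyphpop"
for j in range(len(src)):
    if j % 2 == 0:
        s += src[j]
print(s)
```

vbmyho

j=0: add 'b' → 'vb'
j=1: skip
j=2: add 'm' → 'vbm'
j=3: skip
j=4: add 'y' → 'vbmy'
j=5: skip
j=6: add 'h' → 'vbmyh'
j=7: skip
j=8: add 'o' → 'vbmyho'
j=9: skip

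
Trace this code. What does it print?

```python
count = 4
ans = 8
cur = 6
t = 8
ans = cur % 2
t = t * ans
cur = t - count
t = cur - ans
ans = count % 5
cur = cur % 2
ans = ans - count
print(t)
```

-4

ans = 6%2 = 0
t = 8*0 = 0
cur = 0-4 = -4
t = (-4)-0 = -4
ans = 4%5 = 4
cur = (-4)%2 = 0
ans = 4-4 = 0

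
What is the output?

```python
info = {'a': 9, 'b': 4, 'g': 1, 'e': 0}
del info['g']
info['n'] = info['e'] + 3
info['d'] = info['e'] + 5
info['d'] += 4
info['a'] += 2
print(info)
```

del 'g' → {'a': 9, 'b': 4, 'e': 0}
info['n'] = info['e']+3 = 3 → {'a': 9, 'b': 4, 'e': 0, 'n': 3}
info['d'] = info['e']+5 = 5 → {'a': 9, 'b': 4, 'e': 0, 'n': 3, 'd': 5}
info['d'] = 5+4 = 9 → {'a': 9, 'b': 4, 'e': 0, 'n': 3, 'd': 9}
info['a'] = 9+2 = 11 → {'a': 11, 'b': 4, 'e': 0, 'n': 3, 'd': 9}

{'a': 11, 'b': 4, 'e': 0, 'n': 3, 'd': 9}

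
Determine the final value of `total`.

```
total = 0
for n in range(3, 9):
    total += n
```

n=3: total = 0+3 = 3
n=4: total = 3+4 = 7
n=5: total = 7+5 = 12
n=6: total = 12+6 = 18
n=7: total = 18+7 = 25
n=8: total = 25+8 = 33

33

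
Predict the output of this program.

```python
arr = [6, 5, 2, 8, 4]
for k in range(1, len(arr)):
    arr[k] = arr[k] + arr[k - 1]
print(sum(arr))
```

76

k=1: arr[1] = 5+6 = 11 → [6, 11, 2, 8, 4]
k=2: arr[2] = 2+11 = 13 → [6, 11, 13, 8, 4]
k=3: arr[3] = 8+13 = 21 → [6, 11, 13, 21, 4]
k=4: arr[4] = 4+21 = 25 → [6, 11, 13, 21, 25]
sum = 76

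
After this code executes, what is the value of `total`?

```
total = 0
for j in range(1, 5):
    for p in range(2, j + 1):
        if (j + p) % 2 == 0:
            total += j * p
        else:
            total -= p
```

j=2,p=2: even sum, total = 0+4 = 4
j=3,p=2: odd sum, total = 4-2 = 2
j=3,p=3: even sum, total = 2+9 = 11
j=4,p=2: even sum, total = 11+8 = 19
j=4,p=3: odd sum, total = 19-3 = 16
j=4,p=4: even sum, total = 16+16 = 32

32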